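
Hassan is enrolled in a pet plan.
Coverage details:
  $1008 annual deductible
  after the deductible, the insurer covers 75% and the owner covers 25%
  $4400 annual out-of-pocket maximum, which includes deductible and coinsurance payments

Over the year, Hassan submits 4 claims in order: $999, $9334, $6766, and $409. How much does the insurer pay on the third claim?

Bill 1, $999: entire amount goes to the deductible. Owner owes $999 (running OOP $999). Insurer: $999 − $999 = $0.
Bill 2, $9334: deductible takes $9, $9325 remains; 25% of $9325 = $2331.25. Owner pays $2340.25; OOP now $3339.25. Plan pays $9334 − $2340.25 = $6993.75.
Bill 3, $6766: deductible already satisfied, so owner's share is 25% × $6766 = $1691.50. That would push OOP to $5030.75, over the $4400 cap, so owner pays $4400 − $3339.25 = $1060.75. Insurer: $6766 − $1060.75 = $5705.25.

$5705.25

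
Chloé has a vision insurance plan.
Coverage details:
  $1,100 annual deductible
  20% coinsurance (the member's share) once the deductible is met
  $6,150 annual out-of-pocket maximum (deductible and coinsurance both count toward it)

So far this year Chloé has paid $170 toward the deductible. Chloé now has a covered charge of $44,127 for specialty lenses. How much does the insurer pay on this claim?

Deductible still to meet: $1,100 − $170 = $930.
After the $930 deductible portion, $44,127 − $930 = $43,197 is subject to coinsurance.
20% of $43,197 = $8,639.40 falls to the member.
Member responsibility before any cap: $930 + $8,639.40 = $9,569.40.
That would bring total out-of-pocket to $9,739.40, past the $6,150 cap. The member is capped at $6,150 − $170 = $5,980 on this claim.
The insurer covers the remainder: $44,127 − $5,980 = $38,147.

$38,147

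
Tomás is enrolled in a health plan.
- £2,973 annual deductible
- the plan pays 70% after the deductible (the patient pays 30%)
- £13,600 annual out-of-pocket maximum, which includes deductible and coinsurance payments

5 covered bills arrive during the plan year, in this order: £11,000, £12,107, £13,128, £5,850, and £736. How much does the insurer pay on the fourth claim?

Bill 1, £11,000: £2,973 finishes the deductible; £8,027 goes to coinsurance; patient's 30% is £2,408.10. Patient owes £5,381.10 (running OOP £5,381.10). Plan pays £11,000 − £5,381.10 = £5,618.90.
Bill 2, £12,107: deductible met; 30% of £12,107 = £3,632.10. Cost to patient: £3,632.10. OOP to date £9,013.20. Insurer: £12,107 − £3,632.10 = £8,474.90.
Bill 3, £13,128: deductible met; 30% of £13,128 = £3,938.40. Cost to patient: £3,938.40. OOP to date £12,951.60. Insurer: £13,128 − £3,938.40 = £9,189.60.
Bill 4, £5,850: deductible met; 30% of £5,850 = £1,755. That would push OOP to £14,706.60, over the £13,600 cap, so patient pays £13,600 − £12,951.60 = £648.40. Plan pays £5,850 − £648.40 = £5,201.60.

£5,201.60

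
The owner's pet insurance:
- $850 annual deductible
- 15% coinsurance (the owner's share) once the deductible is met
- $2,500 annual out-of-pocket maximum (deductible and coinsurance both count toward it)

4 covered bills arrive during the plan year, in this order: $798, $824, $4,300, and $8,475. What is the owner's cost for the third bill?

$645

Claim 1 — $798: fully absorbed by the deductible. Cost to owner: $798. OOP to date $798.
Claim 2 — $824: $52 finishes the deductible; $772 goes to coinsurance; coinsurance $772 × 15% = $115.80. Cost to owner: $167.80. OOP to date $965.80.
Claim 3 — $4,300: deductible met; 15% of $4,300 = $645. Owner owes $645 (running OOP $1,610.80).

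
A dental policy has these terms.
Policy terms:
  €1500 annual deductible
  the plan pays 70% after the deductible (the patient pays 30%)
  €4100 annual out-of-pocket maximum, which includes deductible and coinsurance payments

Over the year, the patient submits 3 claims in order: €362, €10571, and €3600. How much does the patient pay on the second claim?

Claim 1 — €362: entire amount goes to the deductible. Cost to patient: €362. OOP to date €362.
Claim 2 — €10571: €1138 finishes the deductible; €9433 goes to coinsurance; patient's 30% is €2829.90. Deductible plus coinsurance: €1138 + €2829.90 = €3967.90. OOP would hit €4329.90 > €4100, so the cap limits the patient to €4100 − €362 = €3738.

€3738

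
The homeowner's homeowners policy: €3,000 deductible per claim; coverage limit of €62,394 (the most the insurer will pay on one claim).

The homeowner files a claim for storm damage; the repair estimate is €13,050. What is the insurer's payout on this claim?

Subtract the deductible: €13,050 − €3,000 = €10,050.
€10,050 ≤ €62,394, so the limit doesn't bind; insurer pays €10,050.

€10,050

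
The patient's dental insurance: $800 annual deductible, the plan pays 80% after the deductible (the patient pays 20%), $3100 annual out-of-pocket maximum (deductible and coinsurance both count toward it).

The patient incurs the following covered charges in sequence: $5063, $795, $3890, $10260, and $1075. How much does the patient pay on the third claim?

Claim 1 ($5063): $800 finishes the deductible; $4263 goes to coinsurance; coinsurance $4263 × 20% = $852.60. Patient pays $1652.60; OOP now $1652.60.
Claim 2 ($795): deductible met; 20% of $795 = $159. Cost to patient: $159. OOP to date $1811.60.
Claim 3 ($3890): 20% coinsurance on $3890 = $778. Cost to patient: $778. OOP to date $2589.60.

$778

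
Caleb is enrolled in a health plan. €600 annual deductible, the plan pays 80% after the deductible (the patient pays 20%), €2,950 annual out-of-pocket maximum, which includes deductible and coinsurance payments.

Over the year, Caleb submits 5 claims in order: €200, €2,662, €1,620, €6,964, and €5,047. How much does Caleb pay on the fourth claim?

Bill 1, €200: entire amount goes to the deductible. Patient pays €200; OOP now €200.
Bill 2, €2,662: €400 finishes the deductible; €2,262 goes to coinsurance; 20% of €2,262 = €452.40. Patient owes €852.40 (running OOP €1,052.40).
Bill 3, €1,620: 20% coinsurance on €1,620 = €324. Patient owes €324 (running OOP €1,376.40).
Bill 4, €6,964: deductible already satisfied, so patient's share is 20% × €6,964 = €1,392.80. Cost to patient: €1,392.80. OOP to date €2,769.20.

€1,392.80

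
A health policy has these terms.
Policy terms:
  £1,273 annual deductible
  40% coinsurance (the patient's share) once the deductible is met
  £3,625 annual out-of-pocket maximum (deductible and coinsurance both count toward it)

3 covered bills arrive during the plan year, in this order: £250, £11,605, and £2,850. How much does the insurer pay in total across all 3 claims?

£11,080

#1 (£250): fully absorbed by the deductible. Patient owes £250 (running OOP £250). Plan pays £250 − £250 = £0.
#2 (£11,605): £1,023 finishes the deductible; £10,582 goes to coinsurance; coinsurance £10,582 × 40% = £4,232.80. Deductible plus coinsurance: £1,023 + £4,232.80 = £5,255.80. Adding that to £250 gives £5,505.80, past the £3,625 cap; patient pays only £3,625 − £250 = £3,375. Insurer: £11,605 − £3,375 = £8,230.
#3 (£2,850): deductible already satisfied, so patient's share is 40% × £2,850 = £1,140. Adding that to £3,625 gives £4,765, past the £3,625 cap; patient pays only £3,625 − £3,625 = £0. Plan pays £2,850 − £0 = £2,850.
Insurer total = bills − patient's total = £14,705 − £3,625 = £11,080.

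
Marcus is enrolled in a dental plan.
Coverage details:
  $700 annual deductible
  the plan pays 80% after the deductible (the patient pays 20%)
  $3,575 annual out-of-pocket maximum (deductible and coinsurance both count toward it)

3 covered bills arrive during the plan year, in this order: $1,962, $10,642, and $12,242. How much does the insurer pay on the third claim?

$11,747.80

#1 ($1,962): $700 finishes the deductible; $1,262 goes to coinsurance; patient's 20% is $252.40. Patient owes $952.40 (running OOP $952.40). Plan pays $1,962 − $952.40 = $1,009.60.
#2 ($10,642): deductible already satisfied, so patient's share is 20% × $10,642 = $2,128.40. Patient owes $2,128.40 (running OOP $3,080.80). Insurer: $10,642 − $2,128.40 = $8,513.60.
#3 ($12,242): deductible already satisfied, so patient's share is 20% × $12,242 = $2,448.40. OOP would hit $5,529.20 > $3,575, so the cap limits the patient to $3,575 − $3,080.80 = $494.20. Insurer: $12,242 − $494.20 = $11,747.80.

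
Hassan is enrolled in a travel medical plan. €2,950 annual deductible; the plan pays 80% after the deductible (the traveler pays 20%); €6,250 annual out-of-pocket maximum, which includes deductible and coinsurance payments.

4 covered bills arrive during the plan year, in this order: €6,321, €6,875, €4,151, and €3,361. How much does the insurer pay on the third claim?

€3,320.80

#1 (€6,321): €2,950 to deductible, leaving €3,371; 20% of €3,371 = €674.20. Cost to traveler: €3,624.20. OOP to date €3,624.20. Plan pays €6,321 − €3,624.20 = €2,696.80.
#2 (€6,875): deductible met; 20% of €6,875 = €1,375. Cost to traveler: €1,375. OOP to date €4,999.20. Insurer: €6,875 − €1,375 = €5,500.
#3 (€4,151): 20% coinsurance on €4,151 = €830.20. Traveler pays €830.20; OOP now €5,829.40. Insurer: €4,151 − €830.20 = €3,320.80.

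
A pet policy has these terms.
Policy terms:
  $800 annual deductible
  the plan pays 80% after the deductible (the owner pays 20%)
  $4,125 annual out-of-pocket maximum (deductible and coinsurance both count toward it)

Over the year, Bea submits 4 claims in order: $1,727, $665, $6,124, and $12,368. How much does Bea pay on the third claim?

$1,224.80

Claim 1 ($1,727): $800 finishes the deductible; $927 goes to coinsurance; coinsurance $927 × 20% = $185.40. Cost to owner: $985.40. OOP to date $985.40.
Claim 2 ($665): 20% coinsurance on $665 = $133. Owner pays $133; OOP now $1,118.40.
Claim 3 ($6,124): deductible already satisfied, so owner's share is 20% × $6,124 = $1,224.80. Owner pays $1,224.80; OOP now $2,343.20.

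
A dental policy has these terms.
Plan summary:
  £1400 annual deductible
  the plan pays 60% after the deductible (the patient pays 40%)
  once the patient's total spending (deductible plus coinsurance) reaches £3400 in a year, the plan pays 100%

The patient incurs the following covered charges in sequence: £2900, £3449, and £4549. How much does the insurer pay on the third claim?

Claim 1 (£2900): deductible takes £1400, £1500 remains; 40% of £1500 = £600. Patient pays £2000; OOP now £2000. Insurer: £2900 − £2000 = £900.
Claim 2 (£3449): deductible already satisfied, so patient's share is 40% × £3449 = £1379.60. Patient owes £1379.60 (running OOP £3379.60). Plan pays £3449 − £1379.60 = £2069.40.
Claim 3 (£4549): deductible already satisfied, so patient's share is 40% × £4549 = £1819.60. Adding that to £3379.60 gives £5199.20, past the £3400 cap; patient pays only £3400 − £3379.60 = £20.40. Insurer: £4549 − £20.40 = £4528.60.

£4528.60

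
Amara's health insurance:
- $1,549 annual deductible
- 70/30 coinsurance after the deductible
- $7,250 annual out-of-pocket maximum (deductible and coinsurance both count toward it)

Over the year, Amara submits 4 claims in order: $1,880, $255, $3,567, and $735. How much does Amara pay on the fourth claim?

Claim 1 — $1,880: $1,549 finishes the deductible; $331 goes to coinsurance; coinsurance $331 × 30% = $99.30. Patient owes $1,648.30 (running OOP $1,648.30).
Claim 2 — $255: 30% coinsurance on $255 = $76.50. Patient pays $76.50; OOP now $1,724.80.
Claim 3 — $3,567: deductible met; 30% of $3,567 = $1,070.10. Patient owes $1,070.10 (running OOP $2,794.90).
Claim 4 — $735: 30% coinsurance on $735 = $220.50. Patient pays $220.50; OOP now $3,015.40.

$220.50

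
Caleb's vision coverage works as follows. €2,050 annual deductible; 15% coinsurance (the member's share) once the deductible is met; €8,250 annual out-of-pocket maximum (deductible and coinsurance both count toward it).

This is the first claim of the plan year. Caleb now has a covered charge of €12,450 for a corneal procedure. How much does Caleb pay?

The full €2,050 deductible is still open; €2,050 of this bill applies to it.
The remaining €10,400 (= €12,450 − €2,050) moves to coinsurance.
15% of €10,400 = €1,560 falls to the member.
So the member owes €2,050 + €1,560 = €3,610 before any cap.
Year-to-date out-of-pocket becomes €0 + €3,610 = €3,610, still under the €8,250 maximum, so no cap applies.

€3,610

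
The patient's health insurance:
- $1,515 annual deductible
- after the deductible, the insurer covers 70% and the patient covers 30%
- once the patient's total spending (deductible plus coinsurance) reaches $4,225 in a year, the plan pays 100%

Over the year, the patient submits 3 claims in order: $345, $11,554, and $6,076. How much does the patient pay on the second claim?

Claim 1 — $345: all of it applies to the deductible. Patient pays $345; OOP now $345.
Claim 2 — $11,554: deductible takes $1,170, $10,384 remains; patient's 30% is $3,115.20. Claim cost before the cap: $1,170 + $3,115.20 = $4,285.20. OOP would hit $4,630.20 > $4,225, so the cap limits the patient to $4,225 − $345 = $3,880.

$3,880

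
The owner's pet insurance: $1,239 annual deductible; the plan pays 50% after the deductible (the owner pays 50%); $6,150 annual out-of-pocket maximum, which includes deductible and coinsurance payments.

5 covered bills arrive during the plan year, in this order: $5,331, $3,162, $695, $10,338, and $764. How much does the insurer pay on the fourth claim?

Claim 1 — $5,331: deductible takes $1,239, $4,092 remains; owner's 50% is $2,046. Owner pays $3,285; OOP now $3,285. Insurer: $5,331 − $3,285 = $2,046.
Claim 2 — $3,162: deductible already satisfied, so owner's share is 50% × $3,162 = $1,581. Cost to owner: $1,581. OOP to date $4,866. Insurer: $3,162 − $1,581 = $1,581.
Claim 3 — $695: deductible already satisfied, so owner's share is 50% × $695 = $347.50. Cost to owner: $347.50. OOP to date $5,213.50. Plan pays $695 − $347.50 = $347.50.
Claim 4 — $10,338: 50% coinsurance on $10,338 = $5,169. That would push OOP to $10,382.50, over the $6,150 cap, so owner pays $6,150 − $5,213.50 = $936.50. Plan pays $10,338 − $936.50 = $9,401.50.

$9,401.50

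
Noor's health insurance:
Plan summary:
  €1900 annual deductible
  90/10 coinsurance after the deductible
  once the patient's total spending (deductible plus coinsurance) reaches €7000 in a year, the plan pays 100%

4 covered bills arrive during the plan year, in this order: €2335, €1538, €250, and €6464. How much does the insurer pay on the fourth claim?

#1 (€2335): €1900 finishes the deductible; €435 goes to coinsurance; 10% of €435 = €43.50. Patient pays €1943.50; OOP now €1943.50. Plan pays €2335 − €1943.50 = €391.50.
#2 (€1538): deductible met; 10% of €1538 = €153.80. Patient owes €153.80 (running OOP €2097.30). Plan pays €1538 − €153.80 = €1384.20.
#3 (€250): deductible met; 10% of €250 = €25. Cost to patient: €25. OOP to date €2122.30. Insurer: €250 − €25 = €225.
#4 (€6464): deductible already satisfied, so patient's share is 10% × €6464 = €646.40. Patient pays €646.40; OOP now €2768.70. Plan pays €6464 − €646.40 = €5817.60.

€5817.60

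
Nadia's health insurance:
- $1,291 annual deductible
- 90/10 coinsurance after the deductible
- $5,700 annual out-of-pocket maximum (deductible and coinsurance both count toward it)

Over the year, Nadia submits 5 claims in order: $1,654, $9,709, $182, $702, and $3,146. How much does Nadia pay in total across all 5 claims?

Claim 1 — $1,654: deductible takes $1,291, $363 remains; coinsurance $363 × 10% = $36.30. Patient owes $1,327.30 (running OOP $1,327.30).
Claim 2 — $9,709: deductible met; 10% of $9,709 = $970.90. Patient pays $970.90; OOP now $2,298.20.
Claim 3 — $182: deductible met; 10% of $182 = $18.20. Cost to patient: $18.20. OOP to date $2,316.40.
Claim 4 — $702: deductible already satisfied, so patient's share is 10% × $702 = $70.20. Patient owes $70.20 (running OOP $2,386.60).
Claim 5 — $3,146: 10% coinsurance on $3,146 = $314.60. Patient pays $314.60; OOP now $2,701.20.
Summing the patient's payments: $1,327.30 + $970.90 + $18.20 + $70.20 + $314.60 = $2,701.20.

$2,701.20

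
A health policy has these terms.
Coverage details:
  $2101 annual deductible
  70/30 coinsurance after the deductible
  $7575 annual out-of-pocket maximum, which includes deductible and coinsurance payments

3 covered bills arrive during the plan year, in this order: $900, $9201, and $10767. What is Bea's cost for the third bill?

Claim 1 — $900: fully absorbed by the deductible. Patient pays $900; OOP now $900.
Claim 2 — $9201: $1201 finishes the deductible; $8000 goes to coinsurance; coinsurance $8000 × 30% = $2400. Patient pays $3601; OOP now $4501.
Claim 3 — $10767: 30% coinsurance on $10767 = $3230.10. That would push OOP to $7731.10, over the $7575 cap, so patient pays $7575 − $4501 = $3074.

$3074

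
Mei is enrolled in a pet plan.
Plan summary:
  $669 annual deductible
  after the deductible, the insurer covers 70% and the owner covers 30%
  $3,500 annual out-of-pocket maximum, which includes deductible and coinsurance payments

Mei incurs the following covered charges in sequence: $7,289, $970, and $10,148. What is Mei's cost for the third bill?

$554

Claim 1 ($7,289): $669 to deductible, leaving $6,620; coinsurance $6,620 × 30% = $1,986. Cost to owner: $2,655. OOP to date $2,655.
Claim 2 ($970): deductible already satisfied, so owner's share is 30% × $970 = $291. Owner pays $291; OOP now $2,946.
Claim 3 ($10,148): deductible met; 30% of $10,148 = $3,044.40. Adding that to $2,946 gives $5,990.40, past the $3,500 cap; owner pays only $3,500 − $2,946 = $554.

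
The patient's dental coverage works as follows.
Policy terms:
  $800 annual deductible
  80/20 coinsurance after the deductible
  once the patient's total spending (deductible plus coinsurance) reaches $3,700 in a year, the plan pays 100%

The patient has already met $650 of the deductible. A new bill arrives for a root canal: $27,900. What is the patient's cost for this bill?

$650 of the $800 deductible is already met, leaving $150.
After the $150 deductible portion, $27,900 − $150 = $27,750 is subject to coinsurance.
Coinsurance: $27,750 × 20% = $5,550.
So the patient owes $150 + $5,550 = $5,700 before any cap.
That would bring total out-of-pocket to $6,350, past the $3,700 cap. The patient is capped at $3,700 − $650 = $3,050 on this claim.

$3,050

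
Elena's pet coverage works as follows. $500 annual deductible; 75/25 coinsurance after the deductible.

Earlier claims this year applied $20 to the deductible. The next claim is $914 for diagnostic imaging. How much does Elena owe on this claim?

$588.50

Remaining deductible: $500 − $20 = $480.
The remaining $434 (= $914 − $480) moves to coinsurance.
Coinsurance: $434 × 25% = $108.50.
That puts the owner's cost at $480 + $108.50 = $588.50.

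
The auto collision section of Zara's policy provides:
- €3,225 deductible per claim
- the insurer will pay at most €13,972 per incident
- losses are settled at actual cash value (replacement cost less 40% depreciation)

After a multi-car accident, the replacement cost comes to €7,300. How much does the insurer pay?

€1,155

Depreciate 40%: the covered value is €7,300 × 0.6 = €4,380.
Subtract the deductible: €4,380 − €3,225 = €1,155.
€1,155 is within the €13,972 limit, so the insurer pays €1,155.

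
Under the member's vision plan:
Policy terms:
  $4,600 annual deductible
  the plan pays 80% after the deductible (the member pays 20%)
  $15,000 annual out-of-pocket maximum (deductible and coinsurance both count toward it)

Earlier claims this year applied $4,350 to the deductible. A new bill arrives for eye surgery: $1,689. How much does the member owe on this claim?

$537.80

Remaining deductible: $4,600 − $4,350 = $250.
After the $250 deductible portion, $1,689 − $250 = $1,439 is subject to coinsurance.
Member's 20% share of $1,439 is $287.80.
That puts the member's cost at $250 + $287.80 = $537.80 before any cap.
Total out-of-pocket so far would be $4,350 + $537.80 = $4,887.80, below the $15,000 cap — no reduction.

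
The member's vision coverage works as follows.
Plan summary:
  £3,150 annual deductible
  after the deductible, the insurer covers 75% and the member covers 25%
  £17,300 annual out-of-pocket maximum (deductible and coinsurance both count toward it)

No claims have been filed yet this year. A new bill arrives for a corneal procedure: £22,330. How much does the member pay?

£7,945

Nothing has been paid toward the £3,150 deductible, so the first £3,150 of this charge is applied there.
That leaves £22,330 − £3,150 = £19,180 for coinsurance.
25% of £19,180 = £4,795 falls to the member.
So the member owes £3,150 + £4,795 = £7,945 before any cap.
Total out-of-pocket so far would be £0 + £7,945 = £7,945, below the £17,300 cap — no reduction.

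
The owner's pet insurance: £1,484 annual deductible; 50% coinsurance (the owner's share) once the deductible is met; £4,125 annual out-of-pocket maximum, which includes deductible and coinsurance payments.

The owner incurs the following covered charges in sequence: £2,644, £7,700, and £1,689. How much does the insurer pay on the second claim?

Claim 1 (£2,644): £1,484 finishes the deductible; £1,160 goes to coinsurance; 50% of £1,160 = £580. Owner owes £2,064 (running OOP £2,064). Plan pays £2,644 − £2,064 = £580.
Claim 2 (£7,700): deductible met; 50% of £7,700 = £3,850. OOP would hit £5,914 > £4,125, so the cap limits the owner to £4,125 − £2,064 = £2,061. Insurer: £7,700 − £2,061 = £5,639.

£5,639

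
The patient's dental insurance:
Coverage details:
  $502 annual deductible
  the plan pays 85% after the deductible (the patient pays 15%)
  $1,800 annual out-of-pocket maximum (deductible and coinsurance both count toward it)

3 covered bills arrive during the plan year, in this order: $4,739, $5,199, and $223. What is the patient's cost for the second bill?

$662.45

Bill 1, $4,739: $502 finishes the deductible; $4,237 goes to coinsurance; 15% of $4,237 = $635.55. Patient owes $1,137.55 (running OOP $1,137.55).
Bill 2, $5,199: deductible already satisfied, so patient's share is 15% × $5,199 = $779.85. OOP would hit $1,917.40 > $1,800, so the cap limits the patient to $1,800 − $1,137.55 = $662.45.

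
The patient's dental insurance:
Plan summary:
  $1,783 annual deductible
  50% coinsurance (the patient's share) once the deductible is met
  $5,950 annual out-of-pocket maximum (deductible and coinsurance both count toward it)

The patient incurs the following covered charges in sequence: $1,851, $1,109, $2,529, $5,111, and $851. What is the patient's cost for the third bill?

Claim 1 ($1,851): deductible takes $1,783, $68 remains; coinsurance $68 × 50% = $34. Patient owes $1,817 (running OOP $1,817).
Claim 2 ($1,109): deductible already satisfied, so patient's share is 50% × $1,109 = $554.50. Patient owes $554.50 (running OOP $2,371.50).
Claim 3 ($2,529): deductible already satisfied, so patient's share is 50% × $2,529 = $1,264.50. Patient owes $1,264.50 (running OOP $3,636).

$1,264.50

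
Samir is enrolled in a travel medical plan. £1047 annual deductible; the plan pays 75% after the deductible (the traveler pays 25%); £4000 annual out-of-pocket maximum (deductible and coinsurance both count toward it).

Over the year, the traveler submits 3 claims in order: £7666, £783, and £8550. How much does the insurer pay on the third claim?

£7447.50

#1 (£7666): £1047 finishes the deductible; £6619 goes to coinsurance; coinsurance £6619 × 25% = £1654.75. Traveler pays £2701.75; OOP now £2701.75. Insurer: £7666 − £2701.75 = £4964.25.
#2 (£783): deductible already satisfied, so traveler's share is 25% × £783 = £195.75. Cost to traveler: £195.75. OOP to date £2897.50. Insurer: £783 − £195.75 = £587.25.
#3 (£8550): deductible met; 25% of £8550 = £2137.50. Adding that to £2897.50 gives £5035, past the £4000 cap; traveler pays only £4000 − £2897.50 = £1102.50. Insurer: £8550 − £1102.50 = £7447.50.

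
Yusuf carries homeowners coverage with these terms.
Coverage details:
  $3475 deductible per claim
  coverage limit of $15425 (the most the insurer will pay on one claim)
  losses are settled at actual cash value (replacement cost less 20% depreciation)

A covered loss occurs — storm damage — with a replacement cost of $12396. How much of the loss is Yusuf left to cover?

Actual cash value after 20% depreciation: $12396 × 80% = $9916.80.
Less the $3475 deductible: $9916.80 − $3475 = $6441.80.
That's under the $15425 cap, so the insurer reimburses the full $6441.80.
Out of pocket: $12396 − $6441.80 = $5954.20.

$5954.20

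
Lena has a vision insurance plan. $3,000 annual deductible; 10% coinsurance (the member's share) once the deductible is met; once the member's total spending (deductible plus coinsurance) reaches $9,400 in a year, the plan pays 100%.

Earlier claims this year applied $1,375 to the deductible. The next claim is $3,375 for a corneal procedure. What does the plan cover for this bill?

$1,375 of the $3,000 deductible is already met, leaving $1,625.
That leaves $3,375 − $1,625 = $1,750 for coinsurance.
10% of $1,750 = $175 falls to the member.
Member responsibility before any cap: $1,625 + $175 = $1,800.
Total out-of-pocket so far would be $1,375 + $1,800 = $3,175, below the $9,400 cap — no reduction.
Insurer pays the balance: $3,375 − $1,800 = $1,575.

$1,575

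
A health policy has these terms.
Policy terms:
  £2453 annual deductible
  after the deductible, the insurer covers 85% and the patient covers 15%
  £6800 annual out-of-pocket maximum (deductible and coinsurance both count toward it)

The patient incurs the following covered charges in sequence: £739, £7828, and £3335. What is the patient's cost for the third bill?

Claim 1 (£739): entire amount goes to the deductible. Cost to patient: £739. OOP to date £739.
Claim 2 (£7828): £1714 to deductible, leaving £6114; patient's 15% is £917.10. Patient pays £2631.10; OOP now £3370.10.
Claim 3 (£3335): deductible already satisfied, so patient's share is 15% × £3335 = £500.25. Patient pays £500.25; OOP now £3870.35.

£500.25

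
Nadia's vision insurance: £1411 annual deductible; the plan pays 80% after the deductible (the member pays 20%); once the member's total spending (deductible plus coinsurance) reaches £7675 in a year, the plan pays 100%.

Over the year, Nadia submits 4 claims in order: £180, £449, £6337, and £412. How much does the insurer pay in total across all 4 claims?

£4773.60

Claim 1 — £180: all of it applies to the deductible. Member owes £180 (running OOP £180). Plan pays £180 − £180 = £0.
Claim 2 — £449: entire amount goes to the deductible. Cost to member: £449. OOP to date £629. Plan pays £449 − £449 = £0.
Claim 3 — £6337: £782 to deductible, leaving £5555; member's 20% is £1111. Member owes £1893 (running OOP £2522). Plan pays £6337 − £1893 = £4444.
Claim 4 — £412: 20% coinsurance on £412 = £82.40. Cost to member: £82.40. OOP to date £2604.40. Plan pays £412 − £82.40 = £329.60.
Insurer total: £0 + £0 + £4444 + £329.60 = £4773.60.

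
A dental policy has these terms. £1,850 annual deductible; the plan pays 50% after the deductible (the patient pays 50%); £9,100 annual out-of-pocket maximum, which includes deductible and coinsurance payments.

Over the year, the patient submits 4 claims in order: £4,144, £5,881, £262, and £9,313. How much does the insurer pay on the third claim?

£131

#1 (£4,144): £1,850 finishes the deductible; £2,294 goes to coinsurance; patient's 50% is £1,147. Patient owes £2,997 (running OOP £2,997). Insurer: £4,144 − £2,997 = £1,147.
#2 (£5,881): deductible already satisfied, so patient's share is 50% × £5,881 = £2,940.50. Cost to patient: £2,940.50. OOP to date £5,937.50. Insurer: £5,881 − £2,940.50 = £2,940.50.
#3 (£262): 50% coinsurance on £262 = £131. Patient owes £131 (running OOP £6,068.50). Plan pays £262 − £131 = £131.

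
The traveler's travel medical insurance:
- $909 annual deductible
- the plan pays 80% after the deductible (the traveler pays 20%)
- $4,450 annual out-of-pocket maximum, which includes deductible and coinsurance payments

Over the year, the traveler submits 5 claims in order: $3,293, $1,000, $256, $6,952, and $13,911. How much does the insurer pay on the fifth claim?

Claim 1 — $3,293: deductible takes $909, $2,384 remains; 20% of $2,384 = $476.80. Traveler pays $1,385.80; OOP now $1,385.80. Plan pays $3,293 − $1,385.80 = $1,907.20.
Claim 2 — $1,000: deductible already satisfied, so traveler's share is 20% × $1,000 = $200. Traveler pays $200; OOP now $1,585.80. Plan pays $1,000 − $200 = $800.
Claim 3 — $256: deductible already satisfied, so traveler's share is 20% × $256 = $51.20. Traveler owes $51.20 (running OOP $1,637). Plan pays $256 − $51.20 = $204.80.
Claim 4 — $6,952: deductible already satisfied, so traveler's share is 20% × $6,952 = $1,390.40. Traveler pays $1,390.40; OOP now $3,027.40. Plan pays $6,952 − $1,390.40 = $5,561.60.
Claim 5 — $13,911: deductible met; 20% of $13,911 = $2,782.20. That would push OOP to $5,809.60, over the $4,450 cap, so traveler pays $4,450 − $3,027.40 = $1,422.60. Insurer: $13,911 − $1,422.60 = $12,488.40.

$12,488.40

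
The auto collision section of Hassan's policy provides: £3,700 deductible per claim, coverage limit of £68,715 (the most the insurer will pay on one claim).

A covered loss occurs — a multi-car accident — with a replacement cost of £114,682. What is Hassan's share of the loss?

Subtract the deductible: £114,682 − £3,700 = £110,982.
The £68,715 per-incident cap binds; insurer pays £68,715.
Out of pocket: £114,682 − £68,715 = £45,967.

£45,967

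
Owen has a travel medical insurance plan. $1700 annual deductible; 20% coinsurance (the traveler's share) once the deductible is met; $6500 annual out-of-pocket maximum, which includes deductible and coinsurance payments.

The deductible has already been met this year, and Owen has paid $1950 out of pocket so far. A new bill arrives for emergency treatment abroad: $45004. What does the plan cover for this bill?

With the deductible met, the entire $45004 is subject to coinsurance.
Traveler's 20% share of $45004 is $9000.80.
Year-to-date out-of-pocket would reach $1950 + $9000.80 = $10950.80, above the $6500 maximum, so the traveler pays only $6500 − $1950 = $4550.
The plan picks up $45004 − $4550 = $40454.

$40454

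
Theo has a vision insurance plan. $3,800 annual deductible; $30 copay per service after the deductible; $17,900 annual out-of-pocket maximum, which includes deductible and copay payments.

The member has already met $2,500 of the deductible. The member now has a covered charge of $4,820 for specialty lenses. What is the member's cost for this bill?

$2,500 of the $3,800 deductible is already met, leaving $1,300.
That leaves $4,820 − $1,300 = $3,520 for the copay.
Copay on this service: $30.
That puts the member's cost at $1,300 + $30 = $1,330 before any cap.
Total out-of-pocket so far would be $2,500 + $1,330 = $3,830, below the $17,900 cap — no reduction.

$1,330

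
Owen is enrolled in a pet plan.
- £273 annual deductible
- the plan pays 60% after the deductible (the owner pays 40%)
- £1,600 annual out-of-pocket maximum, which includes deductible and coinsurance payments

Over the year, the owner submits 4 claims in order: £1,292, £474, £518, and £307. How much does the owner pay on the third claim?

Claim 1 (£1,292): deductible takes £273, £1,019 remains; 40% of £1,019 = £407.60. Cost to owner: £680.60. OOP to date £680.60.
Claim 2 (£474): deductible already satisfied, so owner's share is 40% × £474 = £189.60. Cost to owner: £189.60. OOP to date £870.20.
Claim 3 (£518): deductible met; 40% of £518 = £207.20. Cost to owner: £207.20. OOP to date £1,077.40.

£207.20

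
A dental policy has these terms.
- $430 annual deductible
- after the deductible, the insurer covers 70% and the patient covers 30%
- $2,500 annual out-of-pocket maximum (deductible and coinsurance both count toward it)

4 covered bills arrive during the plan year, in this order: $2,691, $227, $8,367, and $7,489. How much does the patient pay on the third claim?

$1,323.60

Claim 1 ($2,691): $430 to deductible, leaving $2,261; coinsurance $2,261 × 30% = $678.30. Cost to patient: $1,108.30. OOP to date $1,108.30.
Claim 2 ($227): 30% coinsurance on $227 = $68.10. Patient pays $68.10; OOP now $1,176.40.
Claim 3 ($8,367): 30% coinsurance on $8,367 = $2,510.10. That would push OOP to $3,686.50, over the $2,500 cap, so patient pays $2,500 − $1,176.40 = $1,323.60.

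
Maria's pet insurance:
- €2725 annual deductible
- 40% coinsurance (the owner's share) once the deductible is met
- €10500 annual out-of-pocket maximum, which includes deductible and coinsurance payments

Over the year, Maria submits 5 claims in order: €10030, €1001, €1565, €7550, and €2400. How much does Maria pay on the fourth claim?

€3020

#1 (€10030): €2725 to deductible, leaving €7305; owner's 40% is €2922. Owner pays €5647; OOP now €5647.
#2 (€1001): deductible met; 40% of €1001 = €400.40. Owner owes €400.40 (running OOP €6047.40).
#3 (€1565): deductible already satisfied, so owner's share is 40% × €1565 = €626. Cost to owner: €626. OOP to date €6673.40.
#4 (€7550): deductible met; 40% of €7550 = €3020. Cost to owner: €3020. OOP to date €9693.40.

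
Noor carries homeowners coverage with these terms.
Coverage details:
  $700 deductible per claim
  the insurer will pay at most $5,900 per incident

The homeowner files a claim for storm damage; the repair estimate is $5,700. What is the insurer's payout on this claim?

$5,000

Less the $700 deductible: $5,700 − $700 = $5,000.
That's under the $5,900 cap, so the insurer reimburses the full $5,000.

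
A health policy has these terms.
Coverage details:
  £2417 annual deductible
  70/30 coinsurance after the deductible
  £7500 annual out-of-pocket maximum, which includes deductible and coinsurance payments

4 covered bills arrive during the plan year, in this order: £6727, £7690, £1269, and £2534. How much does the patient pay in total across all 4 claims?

£7157.90

Claim 1 — £6727: £2417 finishes the deductible; £4310 goes to coinsurance; coinsurance £4310 × 30% = £1293. Patient pays £3710; OOP now £3710.
Claim 2 — £7690: deductible already satisfied, so patient's share is 30% × £7690 = £2307. Patient owes £2307 (running OOP £6017).
Claim 3 — £1269: deductible met; 30% of £1269 = £380.70. Cost to patient: £380.70. OOP to date £6397.70.
Claim 4 — £2534: deductible met; 30% of £2534 = £760.20. Cost to patient: £760.20. OOP to date £7157.90.
Total paid by the patient: £3710 + £2307 + £380.70 + £760.20 = £7157.90.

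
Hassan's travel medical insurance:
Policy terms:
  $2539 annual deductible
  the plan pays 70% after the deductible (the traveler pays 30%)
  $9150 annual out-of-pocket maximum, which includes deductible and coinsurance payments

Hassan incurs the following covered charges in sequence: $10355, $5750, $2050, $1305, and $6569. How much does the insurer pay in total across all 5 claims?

#1 ($10355): $2539 finishes the deductible; $7816 goes to coinsurance; 30% of $7816 = $2344.80. Traveler pays $4883.80; OOP now $4883.80. Insurer: $10355 − $4883.80 = $5471.20.
#2 ($5750): 30% coinsurance on $5750 = $1725. Traveler pays $1725; OOP now $6608.80. Plan pays $5750 − $1725 = $4025.
#3 ($2050): 30% coinsurance on $2050 = $615. Traveler owes $615 (running OOP $7223.80). Plan pays $2050 − $615 = $1435.
#4 ($1305): deductible met; 30% of $1305 = $391.50. Traveler owes $391.50 (running OOP $7615.30). Plan pays $1305 − $391.50 = $913.50.
#5 ($6569): deductible met; 30% of $6569 = $1970.70. OOP would hit $9586 > $9150, so the cap limits the traveler to $9150 − $7615.30 = $1534.70. Insurer: $6569 − $1534.70 = $5034.30.
Insurer total = bills − traveler's total = $26029 − $9150 = $16879.

$16879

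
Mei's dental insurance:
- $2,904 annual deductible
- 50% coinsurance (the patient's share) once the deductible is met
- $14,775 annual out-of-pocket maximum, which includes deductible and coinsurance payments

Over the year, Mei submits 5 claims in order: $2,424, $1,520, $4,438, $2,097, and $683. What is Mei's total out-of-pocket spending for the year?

$7,033

Claim 1 — $2,424: fully absorbed by the deductible. Patient owes $2,424 (running OOP $2,424).
Claim 2 — $1,520: $480 to deductible, leaving $1,040; 50% of $1,040 = $520. Patient owes $1,000 (running OOP $3,424).
Claim 3 — $4,438: deductible met; 50% of $4,438 = $2,219. Cost to patient: $2,219. OOP to date $5,643.
Claim 4 — $2,097: 50% coinsurance on $2,097 = $1,048.50. Patient pays $1,048.50; OOP now $6,691.50.
Claim 5 — $683: 50% coinsurance on $683 = $341.50. Patient pays $341.50; OOP now $7,033.
Summing the patient's payments: $2,424 + $1,000 + $2,219 + $1,048.50 + $341.50 = $7,033.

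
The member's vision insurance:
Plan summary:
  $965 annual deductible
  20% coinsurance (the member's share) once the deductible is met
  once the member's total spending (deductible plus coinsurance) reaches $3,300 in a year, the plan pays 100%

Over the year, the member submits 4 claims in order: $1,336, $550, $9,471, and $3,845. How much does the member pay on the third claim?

$1,894.20

#1 ($1,336): deductible takes $965, $371 remains; 20% of $371 = $74.20. Member owes $1,039.20 (running OOP $1,039.20).
#2 ($550): 20% coinsurance on $550 = $110. Member pays $110; OOP now $1,149.20.
#3 ($9,471): deductible already satisfied, so member's share is 20% × $9,471 = $1,894.20. Cost to member: $1,894.20. OOP to date $3,043.40.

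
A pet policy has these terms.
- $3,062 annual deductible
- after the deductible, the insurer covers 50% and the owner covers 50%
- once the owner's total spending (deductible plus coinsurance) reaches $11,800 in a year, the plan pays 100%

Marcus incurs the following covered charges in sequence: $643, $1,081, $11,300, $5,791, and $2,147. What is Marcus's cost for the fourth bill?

Claim 1 — $643: fully absorbed by the deductible. Owner pays $643; OOP now $643.
Claim 2 — $1,081: all of it applies to the deductible. Cost to owner: $1,081. OOP to date $1,724.
Claim 3 — $11,300: $1,338 to deductible, leaving $9,962; 50% of $9,962 = $4,981. Owner pays $6,319; OOP now $8,043.
Claim 4 — $5,791: deductible already satisfied, so owner's share is 50% × $5,791 = $2,895.50. Owner owes $2,895.50 (running OOP $10,938.50).

$2,895.50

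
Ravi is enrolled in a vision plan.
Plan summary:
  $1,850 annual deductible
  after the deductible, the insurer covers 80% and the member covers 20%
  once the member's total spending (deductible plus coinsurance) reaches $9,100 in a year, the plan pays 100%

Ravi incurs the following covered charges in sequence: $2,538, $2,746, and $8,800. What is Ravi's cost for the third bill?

#1 ($2,538): deductible takes $1,850, $688 remains; coinsurance $688 × 20% = $137.60. Member pays $1,987.60; OOP now $1,987.60.
#2 ($2,746): deductible already satisfied, so member's share is 20% × $2,746 = $549.20. Member owes $549.20 (running OOP $2,536.80).
#3 ($8,800): deductible already satisfied, so member's share is 20% × $8,800 = $1,760. Member pays $1,760; OOP now $4,296.80.

$1,760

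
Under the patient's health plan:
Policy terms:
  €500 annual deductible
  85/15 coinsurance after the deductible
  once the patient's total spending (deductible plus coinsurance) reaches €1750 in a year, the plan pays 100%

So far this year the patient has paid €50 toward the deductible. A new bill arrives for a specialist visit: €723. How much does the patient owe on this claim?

Deductible still to meet: €500 − €50 = €450.
After the €450 deductible portion, €723 − €450 = €273 is subject to coinsurance.
Patient's 15% share of €273 is €40.95.
So the patient owes €450 + €40.95 = €490.95 before any cap.
Cumulative spending €50 + €490.95 = €540.95 stays under the €1750 maximum.

€490.95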